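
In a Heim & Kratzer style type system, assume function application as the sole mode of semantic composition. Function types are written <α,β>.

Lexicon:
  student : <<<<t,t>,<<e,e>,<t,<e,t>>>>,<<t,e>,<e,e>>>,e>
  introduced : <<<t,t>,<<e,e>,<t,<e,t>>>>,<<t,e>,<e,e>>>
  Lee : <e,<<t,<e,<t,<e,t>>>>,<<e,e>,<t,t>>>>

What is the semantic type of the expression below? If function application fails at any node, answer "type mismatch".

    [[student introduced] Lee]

[student introduced]: functor student : <<<<t,t>,<<e,e>,<t,<e,t>>>>,<<t,e>,<e,e>>>,e>, argument introduced : <<<t,t>,<<e,e>,<t,<e,t>>>>,<<t,e>,<e,e>>>; result e.
[[student introduced] Lee]: functor Lee : <e,<<t,<e,<t,<e,t>>>>,<<e,e>,<t,t>>>>, argument [student introduced] : e; result <<t,<e,<t,<e,t>>>>,<<e,e>,<t,t>>>.

<<t,<e,<t,<e,t>>>>,<<e,e>,<t,t>>>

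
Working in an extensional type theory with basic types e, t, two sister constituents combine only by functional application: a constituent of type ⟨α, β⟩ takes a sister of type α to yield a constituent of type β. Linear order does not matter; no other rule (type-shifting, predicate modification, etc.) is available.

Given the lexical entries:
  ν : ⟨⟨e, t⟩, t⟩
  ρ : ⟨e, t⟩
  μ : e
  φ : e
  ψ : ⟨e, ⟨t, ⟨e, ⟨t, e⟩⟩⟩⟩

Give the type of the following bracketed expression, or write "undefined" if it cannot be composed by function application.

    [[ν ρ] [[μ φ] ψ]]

[ν ρ]: ν is ⟨⟨e, t⟩, t⟩, ρ is ⟨e, t⟩; result t.
At [μ φ]: neither e nor e can take the other as argument; the node is ill-typed.

undefined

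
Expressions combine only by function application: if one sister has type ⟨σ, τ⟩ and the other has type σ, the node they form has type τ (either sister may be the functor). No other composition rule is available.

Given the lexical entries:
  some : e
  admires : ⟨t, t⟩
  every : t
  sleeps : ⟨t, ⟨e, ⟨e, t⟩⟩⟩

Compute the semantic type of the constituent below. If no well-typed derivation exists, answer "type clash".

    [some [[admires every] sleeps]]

⟨e, t⟩

[admires every] — admires of type ⟨t, t⟩ combines with every of type t: type t.
[[admires every] sleeps] — sleeps of type ⟨t, ⟨e, ⟨e, t⟩⟩⟩ combines with [admires every] of type t: type ⟨e, ⟨e, t⟩⟩.
[some [[admires every] sleeps]] — [[admires every] sleeps] of type ⟨e, ⟨e, t⟩⟩ combines with some of type e: type ⟨e, t⟩.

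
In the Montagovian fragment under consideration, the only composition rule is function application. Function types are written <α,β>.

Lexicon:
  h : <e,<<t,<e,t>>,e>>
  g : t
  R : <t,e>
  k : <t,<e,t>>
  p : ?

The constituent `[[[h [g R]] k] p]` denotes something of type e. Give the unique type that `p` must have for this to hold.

<e,e>

[[[h [g R]] k] p] must have type e. The sister [[h [g R]] k] has type e; that is not a function onto e, so p must be the functor, of type <e,e>.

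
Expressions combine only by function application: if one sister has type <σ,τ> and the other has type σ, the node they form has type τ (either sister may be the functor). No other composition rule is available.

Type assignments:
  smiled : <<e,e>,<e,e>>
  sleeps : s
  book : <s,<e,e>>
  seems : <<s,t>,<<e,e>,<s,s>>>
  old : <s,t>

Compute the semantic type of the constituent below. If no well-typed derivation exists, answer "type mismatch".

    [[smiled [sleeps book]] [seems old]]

<s,s>

At [sleeps book], book : <s,<e,e>> takes sleeps : s, giving <e,e>.
At [smiled [sleeps book]], smiled : <<e,e>,<e,e>> takes [sleeps book] : <e,e>, giving <e,e>.
At [seems old], seems : <<s,t>,<<e,e>,<s,s>>> takes old : <s,t>, giving <<e,e>,<s,s>>.
At [[smiled [sleeps book]] [seems old]], [seems old] : <<e,e>,<s,s>> takes [smiled [sleeps book]] : <e,e>, giving <s,s>.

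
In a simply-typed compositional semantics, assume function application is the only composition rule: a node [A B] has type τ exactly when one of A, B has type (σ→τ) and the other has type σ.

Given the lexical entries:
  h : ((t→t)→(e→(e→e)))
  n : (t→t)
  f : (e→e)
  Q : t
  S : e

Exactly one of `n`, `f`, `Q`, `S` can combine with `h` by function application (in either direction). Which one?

n — combines: h : ((t→t)→(e→(e→e))) takes n : (t→t) as argument, giving (e→(e→e)).
f : (e→e) — neither side's domain matches the other.
Q : t — neither side's domain matches the other.
S : e — neither side's domain matches the other.

n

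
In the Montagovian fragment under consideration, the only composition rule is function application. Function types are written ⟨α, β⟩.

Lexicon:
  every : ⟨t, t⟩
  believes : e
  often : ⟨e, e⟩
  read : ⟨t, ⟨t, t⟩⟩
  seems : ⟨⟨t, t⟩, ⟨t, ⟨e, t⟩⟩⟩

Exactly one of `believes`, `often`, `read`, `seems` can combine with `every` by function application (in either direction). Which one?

seems

believes : e — no; every wants t, and believes wants nothing (atomic).
often : ⟨e, e⟩ — no; every wants t, and often wants e.
read : ⟨t, ⟨t, t⟩⟩ — no; every wants t, and read wants t.
seems — combines: seems : ⟨⟨t, t⟩, ⟨t, ⟨e, t⟩⟩⟩ takes every : ⟨t, t⟩ as argument, giving ⟨t, ⟨e, t⟩⟩.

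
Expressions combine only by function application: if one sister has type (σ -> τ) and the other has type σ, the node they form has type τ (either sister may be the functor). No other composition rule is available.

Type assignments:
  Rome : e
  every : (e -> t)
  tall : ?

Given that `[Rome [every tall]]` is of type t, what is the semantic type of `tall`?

((e -> t) -> (e -> t))

[Rome [every tall]] must have type t. The sister Rome has type e; that is not a function onto t, so [every tall] must be the functor, of type (e -> t).
[every tall] must have type (e -> t). The sister every has type (e -> t); that is not a function onto (e -> t), so tall must be the functor, of type ((e -> t) -> (e -> t)).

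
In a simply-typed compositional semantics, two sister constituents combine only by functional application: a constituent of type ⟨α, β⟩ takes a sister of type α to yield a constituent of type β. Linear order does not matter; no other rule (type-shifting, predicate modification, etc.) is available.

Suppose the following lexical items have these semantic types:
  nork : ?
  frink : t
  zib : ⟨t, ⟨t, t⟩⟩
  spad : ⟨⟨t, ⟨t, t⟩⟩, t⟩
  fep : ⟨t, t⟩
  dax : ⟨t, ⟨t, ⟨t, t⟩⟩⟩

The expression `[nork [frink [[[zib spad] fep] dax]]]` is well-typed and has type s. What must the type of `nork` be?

⟨⟨t, t⟩, s⟩

[nork [frink [[[zib spad] fep] dax]]] must have type s. The sister [frink [[[zib spad] fep] dax]] has type ⟨t, t⟩; that is not a function onto s, so nork must be the functor, of type ⟨⟨t, t⟩, s⟩.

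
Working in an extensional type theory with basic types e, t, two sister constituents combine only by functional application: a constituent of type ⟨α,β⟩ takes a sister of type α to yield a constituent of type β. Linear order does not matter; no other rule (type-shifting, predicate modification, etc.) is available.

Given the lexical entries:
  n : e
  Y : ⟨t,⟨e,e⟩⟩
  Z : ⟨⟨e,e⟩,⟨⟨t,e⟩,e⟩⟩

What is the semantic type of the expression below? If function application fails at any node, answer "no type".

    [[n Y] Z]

no type

[n Y]: e with ⟨t,⟨e,e⟩⟩ — neither is a function whose domain matches the other; composition fails here.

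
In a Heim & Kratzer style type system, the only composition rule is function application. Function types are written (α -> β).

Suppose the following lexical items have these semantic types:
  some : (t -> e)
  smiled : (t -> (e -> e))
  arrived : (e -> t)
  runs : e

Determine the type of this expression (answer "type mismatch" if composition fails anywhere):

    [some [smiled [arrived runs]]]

type mismatch

At [arrived runs], arrived : (e -> t) takes runs : e, giving t.
At [smiled [arrived runs]], smiled : (t -> (e -> e)) takes [arrived runs] : t, giving (e -> e).
[some [smiled [arrived runs]]]: (t -> e) with (e -> e) — neither is a function whose domain matches the other; composition fails here.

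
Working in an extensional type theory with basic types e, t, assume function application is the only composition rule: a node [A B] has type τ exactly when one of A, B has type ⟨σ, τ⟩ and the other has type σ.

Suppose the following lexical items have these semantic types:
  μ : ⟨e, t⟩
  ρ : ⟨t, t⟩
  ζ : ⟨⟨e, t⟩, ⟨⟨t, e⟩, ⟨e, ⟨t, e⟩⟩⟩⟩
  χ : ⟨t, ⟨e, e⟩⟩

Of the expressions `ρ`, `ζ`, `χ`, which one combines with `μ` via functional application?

ρ : ⟨t, t⟩ — neither side's domain matches the other.
ζ — combines: ζ : ⟨⟨e, t⟩, ⟨⟨t, e⟩, ⟨e, ⟨t, e⟩⟩⟩⟩ takes μ : ⟨e, t⟩ as argument, giving ⟨⟨t, e⟩, ⟨e, ⟨t, e⟩⟩⟩.
χ : ⟨t, ⟨e, e⟩⟩ — neither side's domain matches the other.

ζ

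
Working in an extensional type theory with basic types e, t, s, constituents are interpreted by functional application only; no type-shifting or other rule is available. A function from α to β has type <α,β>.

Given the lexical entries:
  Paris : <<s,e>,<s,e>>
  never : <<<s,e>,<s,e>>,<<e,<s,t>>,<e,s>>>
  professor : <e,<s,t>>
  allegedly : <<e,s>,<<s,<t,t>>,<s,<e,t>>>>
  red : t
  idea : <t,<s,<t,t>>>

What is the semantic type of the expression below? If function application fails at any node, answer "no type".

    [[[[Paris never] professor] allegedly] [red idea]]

[Paris never]: never is <<<s,e>,<s,e>>,<<e,<s,t>>,<e,s>>>, Paris is <<s,e>,<s,e>>; result <<e,<s,t>>,<e,s>>.
[[Paris never] professor]: [Paris never] is <<e,<s,t>>,<e,s>>, professor is <e,<s,t>>; result <e,s>.
[[[Paris never] professor] allegedly]: allegedly is <<e,s>,<<s,<t,t>>,<s,<e,t>>>>, [[Paris never] professor] is <e,s>; result <<s,<t,t>>,<s,<e,t>>>.
[red idea]: idea is <t,<s,<t,t>>>, red is t; result <s,<t,t>>.
[[[[Paris never] professor] allegedly] [red idea]]: [[[Paris never] professor] allegedly] is <<s,<t,t>>,<s,<e,t>>>, [red idea] is <s,<t,t>>; result <s,<e,t>>.

<s,<e,t>>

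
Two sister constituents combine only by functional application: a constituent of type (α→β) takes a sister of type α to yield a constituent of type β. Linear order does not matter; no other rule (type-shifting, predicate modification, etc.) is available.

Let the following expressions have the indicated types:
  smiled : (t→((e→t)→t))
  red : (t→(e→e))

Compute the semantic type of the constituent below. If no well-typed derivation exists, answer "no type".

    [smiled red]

no type

[smiled red]: (t→((e→t)→t)) with (t→(e→e)) — neither is a function whose domain matches the other; composition fails here.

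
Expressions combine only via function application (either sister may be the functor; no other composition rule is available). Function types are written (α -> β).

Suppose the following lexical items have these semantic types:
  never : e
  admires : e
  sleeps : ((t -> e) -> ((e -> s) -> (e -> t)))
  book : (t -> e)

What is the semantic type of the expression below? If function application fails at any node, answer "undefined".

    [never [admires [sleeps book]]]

undefined

At [sleeps book], sleeps : ((t -> e) -> ((e -> s) -> (e -> t))) takes book : (t -> e), giving ((e -> s) -> (e -> t)).
At [admires [sleeps book]]: neither e nor ((e -> s) -> (e -> t)) can take the other as argument; the node is ill-typed.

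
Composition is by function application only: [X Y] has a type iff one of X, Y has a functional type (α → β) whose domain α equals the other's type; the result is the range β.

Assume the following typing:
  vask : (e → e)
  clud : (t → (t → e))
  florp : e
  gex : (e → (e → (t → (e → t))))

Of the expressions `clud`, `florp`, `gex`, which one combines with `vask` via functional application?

florp

clud : (t → (t → e)) — does not combine with vask.
florp — combines: vask : (e → e) takes florp : e as argument, giving e.
gex : (e → (e → (t → (e → t)))) — does not combine with vask.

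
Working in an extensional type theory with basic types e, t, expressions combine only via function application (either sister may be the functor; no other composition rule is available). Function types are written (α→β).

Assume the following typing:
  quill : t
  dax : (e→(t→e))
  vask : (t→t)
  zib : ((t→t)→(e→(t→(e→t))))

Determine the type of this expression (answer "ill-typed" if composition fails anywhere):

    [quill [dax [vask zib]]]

ill-typed

At [vask zib], zib : ((t→t)→(e→(t→(e→t)))) takes vask : (t→t), giving (e→(t→(e→t))).
[dax [vask zib]]: (e→(t→e)) with (e→(t→(e→t))) — neither is a function whose domain matches the other; composition fails here.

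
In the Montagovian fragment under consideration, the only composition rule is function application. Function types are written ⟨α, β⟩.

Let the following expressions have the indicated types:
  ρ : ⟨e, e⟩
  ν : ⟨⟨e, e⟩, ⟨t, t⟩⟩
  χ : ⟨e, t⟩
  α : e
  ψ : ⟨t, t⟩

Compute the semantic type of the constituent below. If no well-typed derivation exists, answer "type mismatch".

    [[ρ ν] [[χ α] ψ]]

t

[ρ ν]: functor ν : ⟨⟨e, e⟩, ⟨t, t⟩⟩, argument ρ : ⟨e, e⟩; result ⟨t, t⟩.
[χ α]: functor χ : ⟨e, t⟩, argument α : e; result t.
[[χ α] ψ]: functor ψ : ⟨t, t⟩, argument [χ α] : t; result t.
[[ρ ν] [[χ α] ψ]]: functor [ρ ν] : ⟨t, t⟩, argument [[χ α] ψ] : t; result t.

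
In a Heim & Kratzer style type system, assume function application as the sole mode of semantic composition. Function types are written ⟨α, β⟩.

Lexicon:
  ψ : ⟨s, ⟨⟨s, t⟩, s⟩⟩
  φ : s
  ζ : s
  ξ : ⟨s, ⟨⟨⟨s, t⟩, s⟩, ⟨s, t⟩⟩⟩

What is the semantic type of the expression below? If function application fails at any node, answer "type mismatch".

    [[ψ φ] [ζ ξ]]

At [ψ φ], ψ : ⟨s, ⟨⟨s, t⟩, s⟩⟩ takes φ : s, giving ⟨⟨s, t⟩, s⟩.
At [ζ ξ], ξ : ⟨s, ⟨⟨⟨s, t⟩, s⟩, ⟨s, t⟩⟩⟩ takes ζ : s, giving ⟨⟨⟨s, t⟩, s⟩, ⟨s, t⟩⟩.
At [[ψ φ] [ζ ξ]], [ζ ξ] : ⟨⟨⟨s, t⟩, s⟩, ⟨s, t⟩⟩ takes [ψ φ] : ⟨⟨s, t⟩, s⟩, giving ⟨s, t⟩.

⟨s, t⟩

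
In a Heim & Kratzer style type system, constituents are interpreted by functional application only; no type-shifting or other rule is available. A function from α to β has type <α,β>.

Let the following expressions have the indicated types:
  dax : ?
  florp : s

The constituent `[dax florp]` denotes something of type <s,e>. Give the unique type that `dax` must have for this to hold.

<s,<s,e>>

[dax florp] must have type <s,e>. The sister florp has type s; that is not a function onto <s,e>, so dax must be the functor, of type <s,<s,e>>.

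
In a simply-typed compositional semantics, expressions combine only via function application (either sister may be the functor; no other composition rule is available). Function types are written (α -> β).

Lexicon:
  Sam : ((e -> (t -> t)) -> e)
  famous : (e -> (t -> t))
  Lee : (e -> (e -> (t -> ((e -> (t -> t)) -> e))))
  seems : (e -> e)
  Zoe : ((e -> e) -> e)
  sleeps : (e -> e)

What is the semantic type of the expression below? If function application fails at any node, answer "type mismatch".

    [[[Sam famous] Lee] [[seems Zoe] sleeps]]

[Sam famous] — Sam of type ((e -> (t -> t)) -> e) combines with famous of type (e -> (t -> t)): type e.
[[Sam famous] Lee] — Lee of type (e -> (e -> (t -> ((e -> (t -> t)) -> e)))) combines with [Sam famous] of type e: type (e -> (t -> ((e -> (t -> t)) -> e))).
[seems Zoe] — Zoe of type ((e -> e) -> e) combines with seems of type (e -> e): type e.
[[seems Zoe] sleeps] — sleeps of type (e -> e) combines with [seems Zoe] of type e: type e.
[[[Sam famous] Lee] [[seems Zoe] sleeps]] — [[Sam famous] Lee] of type (e -> (t -> ((e -> (t -> t)) -> e))) combines with [[seems Zoe] sleeps] of type e: type (t -> ((e -> (t -> t)) -> e)).

(t -> ((e -> (t -> t)) -> e))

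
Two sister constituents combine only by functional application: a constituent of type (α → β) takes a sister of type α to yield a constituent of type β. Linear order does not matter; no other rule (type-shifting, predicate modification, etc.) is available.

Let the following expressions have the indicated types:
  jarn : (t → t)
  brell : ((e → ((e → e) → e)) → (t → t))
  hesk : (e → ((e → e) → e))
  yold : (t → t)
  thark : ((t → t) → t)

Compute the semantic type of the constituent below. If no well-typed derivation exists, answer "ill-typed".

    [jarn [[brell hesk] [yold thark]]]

[brell hesk]: ((e → ((e → e) → e)) → (t → t)) applied to (e → ((e → e) → e)) yields (t → t).
[yold thark]: ((t → t) → t) applied to (t → t) yields t.
[[brell hesk] [yold thark]]: (t → t) applied to t yields t.
[jarn [[brell hesk] [yold thark]]]: (t → t) applied to t yields t.

t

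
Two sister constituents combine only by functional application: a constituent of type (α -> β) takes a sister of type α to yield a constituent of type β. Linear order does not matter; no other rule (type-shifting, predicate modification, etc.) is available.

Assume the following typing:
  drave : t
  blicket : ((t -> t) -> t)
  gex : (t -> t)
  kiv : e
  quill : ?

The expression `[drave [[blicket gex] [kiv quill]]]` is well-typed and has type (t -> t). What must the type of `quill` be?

(e -> (t -> (t -> (t -> t))))

For [drave [[blicket gex] [kiv quill]]] to have type (t -> t) with drave of type t, [[blicket gex] [kiv quill]] must be the function: [[blicket gex] [kiv quill]] : (t -> (t -> t)).
For [[blicket gex] [kiv quill]] to have type (t -> (t -> t)) with [blicket gex] of type t, [kiv quill] must be the function: [kiv quill] : (t -> (t -> (t -> t))).
For [kiv quill] to have type (t -> (t -> (t -> t))) with kiv of type e, quill must be the function: quill : (e -> (t -> (t -> (t -> t)))).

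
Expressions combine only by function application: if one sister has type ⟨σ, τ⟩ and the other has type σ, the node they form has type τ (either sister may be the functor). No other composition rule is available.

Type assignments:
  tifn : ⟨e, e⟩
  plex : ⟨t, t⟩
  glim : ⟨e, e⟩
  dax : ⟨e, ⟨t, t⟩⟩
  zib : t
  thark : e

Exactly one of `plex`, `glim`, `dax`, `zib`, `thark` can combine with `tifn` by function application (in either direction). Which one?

thark

plex : ⟨t, t⟩ — tifn needs e; plex needs t; neither fits.
glim : ⟨e, e⟩ — tifn needs e; glim needs e; neither fits.
dax : ⟨e, ⟨t, t⟩⟩ — tifn needs e; dax needs e; neither fits.
zib : t — tifn needs e; zib needs nothing (atomic); neither fits.
thark — combines: tifn : ⟨e, e⟩ takes thark : e as argument, giving e.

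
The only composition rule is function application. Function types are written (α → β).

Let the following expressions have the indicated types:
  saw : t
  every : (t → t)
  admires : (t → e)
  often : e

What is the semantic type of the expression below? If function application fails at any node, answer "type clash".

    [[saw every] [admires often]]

[saw every]: (t → t) applied to t yields t.
[admires often]: (t → e) and e cannot combine by function application — type clash.

type clash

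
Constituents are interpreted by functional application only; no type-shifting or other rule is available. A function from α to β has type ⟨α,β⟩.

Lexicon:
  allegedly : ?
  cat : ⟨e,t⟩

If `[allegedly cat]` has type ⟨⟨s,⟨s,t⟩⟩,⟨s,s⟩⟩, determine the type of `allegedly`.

For [allegedly cat] to have type ⟨⟨s,⟨s,t⟩⟩,⟨s,s⟩⟩ with cat of type ⟨e,t⟩, allegedly must be the function: allegedly : ⟨⟨e,t⟩,⟨⟨s,⟨s,t⟩⟩,⟨s,s⟩⟩⟩.

⟨⟨e,t⟩,⟨⟨s,⟨s,t⟩⟩,⟨s,s⟩⟩⟩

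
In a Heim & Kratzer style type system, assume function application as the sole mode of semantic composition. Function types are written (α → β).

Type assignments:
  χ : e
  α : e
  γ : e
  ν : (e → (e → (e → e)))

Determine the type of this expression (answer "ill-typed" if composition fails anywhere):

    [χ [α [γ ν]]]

e

[γ ν]: ν is (e → (e → (e → e))), γ is e; result (e → (e → e)).
[α [γ ν]]: [γ ν] is (e → (e → e)), α is e; result (e → e).
[χ [α [γ ν]]]: [α [γ ν]] is (e → e), χ is e; result e.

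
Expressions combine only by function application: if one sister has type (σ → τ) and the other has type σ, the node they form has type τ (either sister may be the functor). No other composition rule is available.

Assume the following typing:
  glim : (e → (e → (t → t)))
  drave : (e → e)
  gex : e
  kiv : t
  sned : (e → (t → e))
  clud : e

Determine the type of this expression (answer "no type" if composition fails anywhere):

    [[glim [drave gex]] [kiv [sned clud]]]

At [drave gex], drave : (e → e) takes gex : e, giving e.
At [glim [drave gex]], glim : (e → (e → (t → t))) takes [drave gex] : e, giving (e → (t → t)).
At [sned clud], sned : (e → (t → e)) takes clud : e, giving (t → e).
At [kiv [sned clud]], [sned clud] : (t → e) takes kiv : t, giving e.
At [[glim [drave gex]] [kiv [sned clud]]], [glim [drave gex]] : (e → (t → t)) takes [kiv [sned clud]] : e, giving (t → t).

(t → t)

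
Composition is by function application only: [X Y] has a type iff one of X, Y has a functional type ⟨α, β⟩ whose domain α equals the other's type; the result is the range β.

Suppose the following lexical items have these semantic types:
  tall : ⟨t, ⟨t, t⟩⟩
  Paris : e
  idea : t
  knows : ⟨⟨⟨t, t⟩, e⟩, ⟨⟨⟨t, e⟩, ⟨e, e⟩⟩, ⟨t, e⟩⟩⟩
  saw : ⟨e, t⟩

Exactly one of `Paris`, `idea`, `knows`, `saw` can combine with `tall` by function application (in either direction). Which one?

Paris : e — does not combine with tall.
idea — combines: tall : ⟨t, ⟨t, t⟩⟩ takes idea : t as argument, giving ⟨t, t⟩.
knows : ⟨⟨⟨t, t⟩, e⟩, ⟨⟨⟨t, e⟩, ⟨e, e⟩⟩, ⟨t, e⟩⟩⟩ — does not combine with tall.
saw : ⟨e, t⟩ — does not combine with tall.

idea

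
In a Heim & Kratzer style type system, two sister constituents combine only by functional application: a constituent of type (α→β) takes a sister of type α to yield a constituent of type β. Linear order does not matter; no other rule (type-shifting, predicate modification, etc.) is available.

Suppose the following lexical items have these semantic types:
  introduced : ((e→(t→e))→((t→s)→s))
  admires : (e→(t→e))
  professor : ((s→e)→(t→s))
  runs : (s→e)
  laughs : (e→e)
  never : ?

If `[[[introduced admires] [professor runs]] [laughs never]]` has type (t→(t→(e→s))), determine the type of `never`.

At [[[introduced admires] [professor runs]] [laughs never]] (required: (t→(t→(e→s)))): [[introduced admires] [professor runs]] is s, which is not a function with range (t→(t→(e→s))); hence [laughs never] is the functor — type (s→(t→(t→(e→s)))).
At [laughs never] (required: (s→(t→(t→(e→s))))): laughs is (e→e), which is not a function with range (s→(t→(t→(e→s)))); hence never is the functor — type ((e→e)→(s→(t→(t→(e→s))))).

((e→e)→(s→(t→(t→(e→s)))))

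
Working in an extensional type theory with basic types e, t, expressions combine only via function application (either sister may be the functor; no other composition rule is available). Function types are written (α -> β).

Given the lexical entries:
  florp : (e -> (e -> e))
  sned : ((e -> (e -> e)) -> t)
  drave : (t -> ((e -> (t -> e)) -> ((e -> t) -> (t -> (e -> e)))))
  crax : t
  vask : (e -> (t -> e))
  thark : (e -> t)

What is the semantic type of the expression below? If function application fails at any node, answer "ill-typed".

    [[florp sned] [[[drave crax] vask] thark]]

(e -> e)

At [florp sned], sned : ((e -> (e -> e)) -> t) takes florp : (e -> (e -> e)), giving t.
At [drave crax], drave : (t -> ((e -> (t -> e)) -> ((e -> t) -> (t -> (e -> e))))) takes crax : t, giving ((e -> (t -> e)) -> ((e -> t) -> (t -> (e -> e)))).
At [[drave crax] vask], [drave crax] : ((e -> (t -> e)) -> ((e -> t) -> (t -> (e -> e)))) takes vask : (e -> (t -> e)), giving ((e -> t) -> (t -> (e -> e))).
At [[[drave crax] vask] thark], [[drave crax] vask] : ((e -> t) -> (t -> (e -> e))) takes thark : (e -> t), giving (t -> (e -> e)).
At [[florp sned] [[[drave crax] vask] thark]], [[[drave crax] vask] thark] : (t -> (e -> e)) takes [florp sned] : t, giving (e -> e).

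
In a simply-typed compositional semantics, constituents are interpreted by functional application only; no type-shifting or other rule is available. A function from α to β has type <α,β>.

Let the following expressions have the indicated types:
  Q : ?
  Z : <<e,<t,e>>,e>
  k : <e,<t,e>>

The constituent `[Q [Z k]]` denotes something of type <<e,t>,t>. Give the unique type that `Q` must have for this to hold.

[Q [Z k]] must have type <<e,t>,t>. The sister [Z k] has type e; that is not a function onto <<e,t>,t>, so Q must be the functor, of type <e,<<e,t>,t>>.

<e,<<e,t>,t>>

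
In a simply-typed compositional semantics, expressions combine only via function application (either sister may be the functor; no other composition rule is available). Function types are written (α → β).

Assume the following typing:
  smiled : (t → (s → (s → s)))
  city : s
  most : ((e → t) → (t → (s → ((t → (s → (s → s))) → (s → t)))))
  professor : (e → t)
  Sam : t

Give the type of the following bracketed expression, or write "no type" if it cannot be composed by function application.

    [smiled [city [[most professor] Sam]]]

(s → t)

At [most professor], most : ((e → t) → (t → (s → ((t → (s → (s → s))) → (s → t))))) takes professor : (e → t), giving (t → (s → ((t → (s → (s → s))) → (s → t)))).
At [[most professor] Sam], [most professor] : (t → (s → ((t → (s → (s → s))) → (s → t)))) takes Sam : t, giving (s → ((t → (s → (s → s))) → (s → t))).
At [city [[most professor] Sam]], [[most professor] Sam] : (s → ((t → (s → (s → s))) → (s → t))) takes city : s, giving ((t → (s → (s → s))) → (s → t)).
At [smiled [city [[most professor] Sam]]], [city [[most professor] Sam]] : ((t → (s → (s → s))) → (s → t)) takes smiled : (t → (s → (s → s))), giving (s → t).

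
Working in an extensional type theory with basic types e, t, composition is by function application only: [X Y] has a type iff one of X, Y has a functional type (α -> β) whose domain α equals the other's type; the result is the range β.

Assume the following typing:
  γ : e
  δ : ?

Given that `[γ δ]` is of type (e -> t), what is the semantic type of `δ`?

[γ δ] is required to be (e -> t). γ : e cannot yield (e -> t) as functor, so δ : (e -> (e -> t)).

(e -> (e -> t))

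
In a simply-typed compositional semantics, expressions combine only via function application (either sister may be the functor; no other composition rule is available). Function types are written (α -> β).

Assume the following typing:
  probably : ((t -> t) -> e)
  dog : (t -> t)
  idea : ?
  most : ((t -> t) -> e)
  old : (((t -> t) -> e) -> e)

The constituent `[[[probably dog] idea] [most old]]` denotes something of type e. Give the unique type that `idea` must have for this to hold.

(e -> (e -> e))

[[[probably dog] idea] [most old]] is required to be e. [most old] : e cannot yield e as functor, so [[probably dog] idea] : (e -> e).
[[probably dog] idea] is required to be (e -> e). [probably dog] : e cannot yield (e -> e) as functor, so idea : (e -> (e -> e)).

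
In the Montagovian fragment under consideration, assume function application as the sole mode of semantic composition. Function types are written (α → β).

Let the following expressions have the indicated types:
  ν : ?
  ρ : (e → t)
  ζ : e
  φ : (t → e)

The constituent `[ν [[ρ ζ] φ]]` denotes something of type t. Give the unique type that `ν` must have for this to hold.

[ν [[ρ ζ] φ]] must have type t. The sister [[ρ ζ] φ] has type e; that is not a function onto t, so ν must be the functor, of type (e → t).

(e → t)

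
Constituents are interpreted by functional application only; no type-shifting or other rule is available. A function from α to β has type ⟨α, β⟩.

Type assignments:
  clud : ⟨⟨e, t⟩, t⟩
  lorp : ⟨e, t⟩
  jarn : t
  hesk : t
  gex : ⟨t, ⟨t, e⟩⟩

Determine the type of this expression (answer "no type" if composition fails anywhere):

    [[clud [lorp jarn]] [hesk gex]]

At [lorp jarn]: neither ⟨e, t⟩ nor t can take the other as argument; the node is ill-typed.

no type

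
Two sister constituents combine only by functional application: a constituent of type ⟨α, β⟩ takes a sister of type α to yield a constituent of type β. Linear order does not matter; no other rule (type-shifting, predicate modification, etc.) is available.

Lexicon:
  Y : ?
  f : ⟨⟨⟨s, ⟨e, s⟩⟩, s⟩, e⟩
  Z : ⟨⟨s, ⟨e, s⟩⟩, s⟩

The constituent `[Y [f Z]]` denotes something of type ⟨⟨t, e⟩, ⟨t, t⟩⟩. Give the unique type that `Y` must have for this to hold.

[Y [f Z]] must have type ⟨⟨t, e⟩, ⟨t, t⟩⟩. The sister [f Z] has type e; that is not a function onto ⟨⟨t, e⟩, ⟨t, t⟩⟩, so Y must be the functor, of type ⟨e, ⟨⟨t, e⟩, ⟨t, t⟩⟩⟩.

⟨e, ⟨⟨t, e⟩, ⟨t, t⟩⟩⟩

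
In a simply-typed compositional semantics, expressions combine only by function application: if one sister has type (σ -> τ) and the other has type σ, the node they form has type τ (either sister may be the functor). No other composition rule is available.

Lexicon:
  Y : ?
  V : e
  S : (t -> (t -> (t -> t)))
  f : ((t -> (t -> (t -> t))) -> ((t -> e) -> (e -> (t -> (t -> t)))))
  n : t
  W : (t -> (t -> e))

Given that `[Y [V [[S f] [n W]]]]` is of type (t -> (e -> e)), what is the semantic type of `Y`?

((t -> (t -> t)) -> (t -> (e -> e)))

For [Y [V [[S f] [n W]]]] to have type (t -> (e -> e)) with [V [[S f] [n W]]] of type (t -> (t -> t)), Y must be the function: Y : ((t -> (t -> t)) -> (t -> (e -> e))).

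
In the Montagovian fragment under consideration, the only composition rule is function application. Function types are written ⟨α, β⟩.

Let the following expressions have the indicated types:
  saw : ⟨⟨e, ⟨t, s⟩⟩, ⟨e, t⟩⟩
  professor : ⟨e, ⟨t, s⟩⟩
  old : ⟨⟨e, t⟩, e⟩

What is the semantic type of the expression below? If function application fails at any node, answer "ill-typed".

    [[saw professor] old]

[saw professor]: functor saw : ⟨⟨e, ⟨t, s⟩⟩, ⟨e, t⟩⟩, argument professor : ⟨e, ⟨t, s⟩⟩; result ⟨e, t⟩.
[[saw professor] old]: functor old : ⟨⟨e, t⟩, e⟩, argument [saw professor] : ⟨e, t⟩; result e.

e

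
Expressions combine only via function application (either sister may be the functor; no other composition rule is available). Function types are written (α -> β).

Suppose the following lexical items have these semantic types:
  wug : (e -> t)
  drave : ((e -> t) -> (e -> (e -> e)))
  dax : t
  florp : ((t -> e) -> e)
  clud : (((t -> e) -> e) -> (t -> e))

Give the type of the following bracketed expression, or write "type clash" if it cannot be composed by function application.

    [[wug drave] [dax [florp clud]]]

[wug drave]: ((e -> t) -> (e -> (e -> e))) applied to (e -> t) yields (e -> (e -> e)).
[florp clud]: (((t -> e) -> e) -> (t -> e)) applied to ((t -> e) -> e) yields (t -> e).
[dax [florp clud]]: (t -> e) applied to t yields e.
[[wug drave] [dax [florp clud]]]: (e -> (e -> e)) applied to e yields (e -> e).

(e -> e)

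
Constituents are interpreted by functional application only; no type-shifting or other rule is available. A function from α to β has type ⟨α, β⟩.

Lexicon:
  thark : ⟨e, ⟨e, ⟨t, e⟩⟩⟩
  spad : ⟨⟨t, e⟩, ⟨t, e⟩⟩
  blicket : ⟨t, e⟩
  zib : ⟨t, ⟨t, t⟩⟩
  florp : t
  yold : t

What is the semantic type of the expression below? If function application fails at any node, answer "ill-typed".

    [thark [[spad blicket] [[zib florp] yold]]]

At [spad blicket], spad : ⟨⟨t, e⟩, ⟨t, e⟩⟩ takes blicket : ⟨t, e⟩, giving ⟨t, e⟩.
At [zib florp], zib : ⟨t, ⟨t, t⟩⟩ takes florp : t, giving ⟨t, t⟩.
At [[zib florp] yold], [zib florp] : ⟨t, t⟩ takes yold : t, giving t.
At [[spad blicket] [[zib florp] yold]], [spad blicket] : ⟨t, e⟩ takes [[zib florp] yold] : t, giving e.
At [thark [[spad blicket] [[zib florp] yold]]], thark : ⟨e, ⟨e, ⟨t, e⟩⟩⟩ takes [[spad blicket] [[zib florp] yold]] : e, giving ⟨e, ⟨t, e⟩⟩.

⟨e, ⟨t, e⟩⟩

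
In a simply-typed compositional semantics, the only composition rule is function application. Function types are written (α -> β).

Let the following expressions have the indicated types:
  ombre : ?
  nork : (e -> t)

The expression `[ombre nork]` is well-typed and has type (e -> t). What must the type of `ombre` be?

((e -> t) -> (e -> t))

[ombre nork] must have type (e -> t). The sister nork has type (e -> t); that is not a function onto (e -> t), so ombre must be the functor, of type ((e -> t) -> (e -> t)).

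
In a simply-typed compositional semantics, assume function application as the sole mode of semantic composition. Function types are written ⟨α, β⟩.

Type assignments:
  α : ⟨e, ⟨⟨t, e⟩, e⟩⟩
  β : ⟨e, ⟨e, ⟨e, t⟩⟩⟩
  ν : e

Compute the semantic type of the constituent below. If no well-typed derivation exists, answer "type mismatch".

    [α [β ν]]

type mismatch

At [β ν], β : ⟨e, ⟨e, ⟨e, t⟩⟩⟩ takes ν : e, giving ⟨e, ⟨e, t⟩⟩.
At [α [β ν]]: neither ⟨e, ⟨⟨t, e⟩, e⟩⟩ nor ⟨e, ⟨e, t⟩⟩ can take the other as argument; the node is ill-typed.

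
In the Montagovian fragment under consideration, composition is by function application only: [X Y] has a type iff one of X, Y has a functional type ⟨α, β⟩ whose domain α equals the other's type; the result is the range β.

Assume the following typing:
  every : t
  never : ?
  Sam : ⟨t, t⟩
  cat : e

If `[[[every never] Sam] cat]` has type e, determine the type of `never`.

⟨t, ⟨⟨t, t⟩, ⟨e, e⟩⟩⟩

[[[every never] Sam] cat] is required to be e. cat : e cannot yield e as functor, so [[every never] Sam] : ⟨e, e⟩.
[[every never] Sam] is required to be ⟨e, e⟩. Sam : ⟨t, t⟩ cannot yield ⟨e, e⟩ as functor, so [every never] : ⟨⟨t, t⟩, ⟨e, e⟩⟩.
[every never] is required to be ⟨⟨t, t⟩, ⟨e, e⟩⟩. every : t cannot yield ⟨⟨t, t⟩, ⟨e, e⟩⟩ as functor, so never : ⟨t, ⟨⟨t, t⟩, ⟨e, e⟩⟩⟩.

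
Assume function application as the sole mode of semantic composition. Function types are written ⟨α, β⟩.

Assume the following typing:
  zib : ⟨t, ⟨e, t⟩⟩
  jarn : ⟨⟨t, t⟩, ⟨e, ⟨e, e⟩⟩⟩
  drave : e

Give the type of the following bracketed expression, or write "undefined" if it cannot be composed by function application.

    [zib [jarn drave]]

undefined

[jarn drave]: ⟨⟨t, t⟩, ⟨e, ⟨e, e⟩⟩⟩ with e — neither is a function whose domain matches the other; composition fails here.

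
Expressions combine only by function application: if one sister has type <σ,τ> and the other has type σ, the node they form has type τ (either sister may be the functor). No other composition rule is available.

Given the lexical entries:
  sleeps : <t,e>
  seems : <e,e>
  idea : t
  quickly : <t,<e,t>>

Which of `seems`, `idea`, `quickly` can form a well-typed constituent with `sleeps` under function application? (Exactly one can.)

idea

seems : <e,e> — sleeps needs t; seems needs e; neither fits.
idea — combines: sleeps : <t,e> takes idea : t as argument, giving e.
quickly : <t,<e,t>> — sleeps needs t; quickly needs t; neither fits.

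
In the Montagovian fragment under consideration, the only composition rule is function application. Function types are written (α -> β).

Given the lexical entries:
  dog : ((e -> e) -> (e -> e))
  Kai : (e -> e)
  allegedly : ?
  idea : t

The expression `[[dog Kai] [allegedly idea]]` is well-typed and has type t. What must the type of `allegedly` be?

(t -> ((e -> e) -> t))

For [[dog Kai] [allegedly idea]] to have type t with [dog Kai] of type (e -> e), [allegedly idea] must be the function: [allegedly idea] : ((e -> e) -> t).
For [allegedly idea] to have type ((e -> e) -> t) with idea of type t, allegedly must be the function: allegedly : (t -> ((e -> e) -> t)).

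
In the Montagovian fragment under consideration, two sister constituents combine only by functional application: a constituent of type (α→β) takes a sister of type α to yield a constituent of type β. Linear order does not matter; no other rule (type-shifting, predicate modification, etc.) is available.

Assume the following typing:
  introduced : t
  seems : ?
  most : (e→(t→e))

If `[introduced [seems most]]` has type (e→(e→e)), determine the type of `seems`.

((e→(t→e))→(t→(e→(e→e))))

At [introduced [seems most]] (required: (e→(e→e))): introduced is t, which is not a function with range (e→(e→e)); hence [seems most] is the functor — type (t→(e→(e→e))).
At [seems most] (required: (t→(e→(e→e)))): most is (e→(t→e)), which is not a function with range (t→(e→(e→e))); hence seems is the functor — type ((e→(t→e))→(t→(e→(e→e)))).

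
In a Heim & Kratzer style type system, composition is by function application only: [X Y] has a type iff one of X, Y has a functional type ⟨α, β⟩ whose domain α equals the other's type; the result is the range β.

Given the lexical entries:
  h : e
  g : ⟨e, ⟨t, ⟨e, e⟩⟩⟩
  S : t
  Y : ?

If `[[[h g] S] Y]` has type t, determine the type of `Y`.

⟨⟨e, e⟩, t⟩

For [[[h g] S] Y] to have type t with [[h g] S] of type ⟨e, e⟩, Y must be the function: Y : ⟨⟨e, e⟩, t⟩.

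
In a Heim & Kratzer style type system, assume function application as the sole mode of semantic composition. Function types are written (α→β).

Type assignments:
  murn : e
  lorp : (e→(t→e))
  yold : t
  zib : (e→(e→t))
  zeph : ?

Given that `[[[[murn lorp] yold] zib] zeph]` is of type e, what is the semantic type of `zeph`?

[[[[murn lorp] yold] zib] zeph] must have type e. The sister [[[murn lorp] yold] zib] has type (e→t); that is not a function onto e, so zeph must be the functor, of type ((e→t)→e).

((e→t)→e)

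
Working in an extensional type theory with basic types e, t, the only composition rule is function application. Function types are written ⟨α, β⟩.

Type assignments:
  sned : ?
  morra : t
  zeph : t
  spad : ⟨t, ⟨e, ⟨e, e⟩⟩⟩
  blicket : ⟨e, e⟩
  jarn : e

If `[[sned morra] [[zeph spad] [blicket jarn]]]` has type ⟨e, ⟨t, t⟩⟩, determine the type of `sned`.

[[sned morra] [[zeph spad] [blicket jarn]]] is required to be ⟨e, ⟨t, t⟩⟩. [[zeph spad] [blicket jarn]] : ⟨e, e⟩ cannot yield ⟨e, ⟨t, t⟩⟩ as functor, so [sned morra] : ⟨⟨e, e⟩, ⟨e, ⟨t, t⟩⟩⟩.
[sned morra] is required to be ⟨⟨e, e⟩, ⟨e, ⟨t, t⟩⟩⟩. morra : t cannot yield ⟨⟨e, e⟩, ⟨e, ⟨t, t⟩⟩⟩ as functor, so sned : ⟨t, ⟨⟨e, e⟩, ⟨e, ⟨t, t⟩⟩⟩⟩.

⟨t, ⟨⟨e, e⟩, ⟨e, ⟨t, t⟩⟩⟩⟩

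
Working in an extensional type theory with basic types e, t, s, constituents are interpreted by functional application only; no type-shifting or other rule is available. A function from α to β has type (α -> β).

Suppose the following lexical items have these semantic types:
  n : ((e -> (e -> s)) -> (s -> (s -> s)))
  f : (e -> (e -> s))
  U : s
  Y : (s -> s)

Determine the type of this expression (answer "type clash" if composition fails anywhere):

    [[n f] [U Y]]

[n f]: n is ((e -> (e -> s)) -> (s -> (s -> s))), f is (e -> (e -> s)); result (s -> (s -> s)).
[U Y]: Y is (s -> s), U is s; result s.
[[n f] [U Y]]: [n f] is (s -> (s -> s)), [U Y] is s; result (s -> s).

(s -> s)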